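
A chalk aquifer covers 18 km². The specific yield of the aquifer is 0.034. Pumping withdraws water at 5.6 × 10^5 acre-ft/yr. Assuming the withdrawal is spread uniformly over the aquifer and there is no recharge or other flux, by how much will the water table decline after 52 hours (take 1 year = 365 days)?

A = 18 km² = 1.8 × 10^7 m²
Q = 5.6 × 10^5 acre-ft/yr = 1.892 × 10^6 m³/d
t = 52 hours = 2.167 d
ΔV = Q × t = 1.892 × 10^6 m³/d × 2.167 d = 4.1 × 10^6 m³
Δh = ΔV / (Sy × A) = 4.1 × 10^6 / (0.034 × 1.8 × 10^7) = 6.7 m

Δh ≈ 6.7 m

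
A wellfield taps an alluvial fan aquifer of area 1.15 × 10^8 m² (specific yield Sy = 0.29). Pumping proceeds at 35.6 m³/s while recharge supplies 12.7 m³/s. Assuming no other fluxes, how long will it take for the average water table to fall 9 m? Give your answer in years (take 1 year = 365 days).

t ≈ 0.416 years

ΔV = Sy × A × Δh = 0.29 × 1.15 × 10^8 × 9 = 3.001 × 10^8 m³
Net withdrawal = 35.6 − 12.7 = 22.9 m³/s = 1.979 × 10^6 m³/d
t = ΔV / Q = 3.001 × 10^8 m³ / 1.979 × 10^6 m³/d = 151.7 d
t = 151.7 d ≈ 0.4156 years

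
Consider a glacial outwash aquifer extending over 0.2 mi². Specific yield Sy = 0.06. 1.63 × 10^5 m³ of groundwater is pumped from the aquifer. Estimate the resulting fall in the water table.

A = 0.2 mi² = 5.18 × 10^5 m²
Δh = ΔV / (Sy × A) = 1.63 × 10^5 m³ / (0.06 × 5.18 × 10^5 m²) = 5.245 m

Δh ≈ 5.24 m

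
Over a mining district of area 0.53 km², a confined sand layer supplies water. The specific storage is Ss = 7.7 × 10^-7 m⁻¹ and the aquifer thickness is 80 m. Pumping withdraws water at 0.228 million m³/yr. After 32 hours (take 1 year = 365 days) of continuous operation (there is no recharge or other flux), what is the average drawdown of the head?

S = Ss × b = 7.7 × 10^-7 m⁻¹ × 80 m = 6.16 × 10^-5
A = 0.53 km² = 5.3 × 10^5 m²
Q = 0.228 million m³/yr = 624.7 m³/d
t = 32 hours = 1.333 d
ΔV = Q × t = 624.7 m³/d × 1.333 d = 832.9 m³
Δh = ΔV / (S × A) = 832.9 / (6.16 × 10^-5 × 5.3 × 10^5) = 25.51 m

Δh ≈ 25.5 m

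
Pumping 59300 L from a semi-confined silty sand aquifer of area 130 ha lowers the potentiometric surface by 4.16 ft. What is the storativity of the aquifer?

A = 130 ha = 1.3 × 10^6 m²
Δh = 4.16 ft = 1.268 m
ΔV = 59300 L = 59.3 m³
S = ΔV / (A × Δh) = 59.3 m³ / (1.3 × 10^6 m² × 1.268 m) = 3.598 × 10^-5

S ≈ 3.6 × 10^-5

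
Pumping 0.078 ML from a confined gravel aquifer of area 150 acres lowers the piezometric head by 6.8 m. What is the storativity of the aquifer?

S ≈ 1.9 × 10^-5

A = 150 acres = 6.07 × 10^5 m²
ΔV = 0.078 ML = 78 m³
S = ΔV / (A × Δh) = 78 m³ / (6.07 × 10^5 m² × 6.8 m) = 1.89 × 10^-5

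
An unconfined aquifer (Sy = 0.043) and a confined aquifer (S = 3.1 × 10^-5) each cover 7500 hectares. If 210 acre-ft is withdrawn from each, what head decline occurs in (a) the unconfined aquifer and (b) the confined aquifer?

A = 7500 hectares = 7.5 × 10^7 m²
ΔV = 210 acre-ft = 2.59 × 10^5 m³
Unconfined: Δh_u = ΔV/(Sy·A) = 2.59 × 10^5/(0.043 × 7.5 × 10^7) = 0.08032 m
Confined: Δh_c = ΔV/(S·A) = 2.59 × 10^5/(3.1 × 10^-5 × 7.5 × 10^7) = 111.4 m

Δh_u ≈ 0.0803 m; Δh_c ≈ 111 m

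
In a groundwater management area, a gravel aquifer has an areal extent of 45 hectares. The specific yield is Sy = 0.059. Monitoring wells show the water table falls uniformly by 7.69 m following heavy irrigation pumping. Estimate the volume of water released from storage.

ΔV ≈ 2.04 × 10^5 m³

A = 45 hectares = 4.5 × 10^5 m²
ΔV = Sy × A × Δh = 0.059 × 4.5 × 10^5 m² × 7.69 m = 2.042 × 10^5 m³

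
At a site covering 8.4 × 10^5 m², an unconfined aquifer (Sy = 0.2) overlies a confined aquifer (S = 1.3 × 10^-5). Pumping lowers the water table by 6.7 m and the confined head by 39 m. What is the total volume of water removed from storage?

Unconfined: ΔV_u = Sy × A × Δh_u = 0.2 × 8.4 × 10^5 × 6.7 = 1.126 × 10^6 m³
Confined: ΔV_c = S × A × Δh_c = 1.3 × 10^-5 × 8.4 × 10^5 × 39 = 425.9 m³
Total ΔV = 1.126 × 10^6 + 425.9 = 1.126 × 10^6 m³

ΔV ≈ 1.13 × 10^6 m³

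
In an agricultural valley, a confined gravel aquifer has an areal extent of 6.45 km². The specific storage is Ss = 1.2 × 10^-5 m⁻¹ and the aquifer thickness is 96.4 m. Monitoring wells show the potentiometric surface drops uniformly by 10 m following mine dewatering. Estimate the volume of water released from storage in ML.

S = Ss × b = 1.2 × 10^-5 m⁻¹ × 96.4 m = 1.157 × 10^-3
A = 6.45 km² = 6.45 × 10^6 m²
ΔV = S × A × Δh = 0.001157 × 6.45 × 10^6 m² × 10 m = 74610 m³
ΔV = 74610 m³ = 74.61 ML

ΔV ≈ 74.6 ML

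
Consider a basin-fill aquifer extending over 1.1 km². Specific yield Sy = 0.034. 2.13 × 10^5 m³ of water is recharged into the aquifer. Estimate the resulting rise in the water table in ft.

Δh ≈ 18.7 ft

A = 1.1 km² = 1.1 × 10^6 m²
Δh = ΔV / (Sy × A) = 2.13 × 10^5 m³ / (0.034 × 1.1 × 10^6 m²) = 5.695 m
Δh = 5.695 m = 18.68 ft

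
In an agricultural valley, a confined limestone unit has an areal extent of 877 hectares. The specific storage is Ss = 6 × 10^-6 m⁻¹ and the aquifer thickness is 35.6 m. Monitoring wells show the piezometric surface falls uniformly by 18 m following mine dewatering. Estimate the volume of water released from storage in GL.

ΔV ≈ 0.0337 GL

S = Ss × b = 6 × 10^-6 m⁻¹ × 35.6 m = 2.136 × 10^-4
A = 877 hectares = 8.77 × 10^6 m²
ΔV = S × A × Δh = 2.136 × 10^-4 × 8.77 × 10^6 m² × 18 m = 33720 m³
ΔV = 33720 m³ = 0.03372 GL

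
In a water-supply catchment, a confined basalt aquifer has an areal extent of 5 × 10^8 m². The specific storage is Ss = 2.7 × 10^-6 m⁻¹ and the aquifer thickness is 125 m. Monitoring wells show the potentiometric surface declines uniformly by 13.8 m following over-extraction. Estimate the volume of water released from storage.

S = Ss × b = 2.7 × 10^-6 m⁻¹ × 125 m = 3.375 × 10^-4
ΔV = S × A × Δh = 3.375 × 10^-4 × 5 × 10^8 m² × 13.8 m = 2.329 × 10^6 m³

ΔV ≈ 2.33 × 10^6 m³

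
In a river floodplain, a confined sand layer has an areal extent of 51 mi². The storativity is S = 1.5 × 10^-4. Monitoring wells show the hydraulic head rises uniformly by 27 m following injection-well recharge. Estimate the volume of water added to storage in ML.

A = 51 mi² = 1.321 × 10^8 m²
ΔV = S × A × Δh = 1.5 × 10^-4 × 1.321 × 10^8 m² × 27 m = 5.35 × 10^5 m³
ΔV = 5.35 × 10^5 m³ = 535 ML

ΔV ≈ 535 ML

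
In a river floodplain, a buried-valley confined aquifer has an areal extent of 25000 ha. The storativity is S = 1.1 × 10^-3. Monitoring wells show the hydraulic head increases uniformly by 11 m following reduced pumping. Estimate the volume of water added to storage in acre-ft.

A = 25000 ha = 2.5 × 10^8 m²
ΔV = S × A × Δh = 0.0011 × 2.5 × 10^8 m² × 11 m = 3.025 × 10^6 m³
ΔV = 3.025 × 10^6 m³ = 2452 acre-ft

ΔV ≈ 2450 acre-ft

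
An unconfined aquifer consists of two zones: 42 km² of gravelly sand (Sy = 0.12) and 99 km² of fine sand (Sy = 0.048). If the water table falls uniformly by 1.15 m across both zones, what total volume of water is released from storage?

ΔV ≈ 1.13 × 10^7 m³

A₁ = 42 km² = 4.2 × 10^7 m²; A₂ = 99 km² = 9.9 × 10^7 m²
ΔV₁ = 0.12 × 4.2 × 10^7 × 1.15 = 5.796 × 10^6 m³
ΔV₂ = 0.048 × 9.9 × 10^7 × 1.15 = 5.465 × 10^6 m³
ΔV = ΔV₁ + ΔV₂ = 1.126 × 10^7 m³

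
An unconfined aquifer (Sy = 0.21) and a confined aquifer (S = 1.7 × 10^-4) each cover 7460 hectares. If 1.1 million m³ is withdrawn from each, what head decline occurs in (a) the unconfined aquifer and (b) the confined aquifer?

A = 7460 hectares = 7.46 × 10^7 m²
ΔV = 1.1 million m³ = 1.1 × 10^6 m³
Unconfined: Δh_u = ΔV/(Sy·A) = 1.1 × 10^6/(0.21 × 7.46 × 10^7) = 0.07022 m
Confined: Δh_c = ΔV/(S·A) = 1.1 × 10^6/(1.7 × 10^-4 × 7.46 × 10^7) = 86.74 m

Δh_u ≈ 0.0702 m; Δh_c ≈ 86.7 m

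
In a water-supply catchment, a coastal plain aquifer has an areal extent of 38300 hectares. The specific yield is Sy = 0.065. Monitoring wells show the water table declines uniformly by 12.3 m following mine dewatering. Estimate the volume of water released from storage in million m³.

ΔV ≈ 306 million m³

A = 38300 hectares = 3.83 × 10^8 m²
ΔV = Sy × A × Δh = 0.065 × 3.83 × 10^8 m² × 12.3 m = 3.062 × 10^8 m³
ΔV = 3.062 × 10^8 m³ = 306.2 million m³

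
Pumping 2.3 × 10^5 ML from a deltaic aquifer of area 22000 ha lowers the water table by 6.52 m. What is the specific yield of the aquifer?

Sy ≈ 0.16

A = 22000 ha = 2.2 × 10^8 m²
ΔV = 2.3 × 10^5 ML = 2.3 × 10^8 m³
Sy = ΔV / (A × Δh) = 2.3 × 10^8 m³ / (2.2 × 10^8 m² × 6.52 m) = 0.1603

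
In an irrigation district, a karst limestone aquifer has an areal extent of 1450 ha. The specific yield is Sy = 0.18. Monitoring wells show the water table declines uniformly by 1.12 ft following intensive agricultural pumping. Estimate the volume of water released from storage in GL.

ΔV ≈ 0.891 GL

A = 1450 ha = 1.45 × 10^7 m²
Δh = 1.12 ft = 0.3414 m
ΔV = Sy × A × Δh = 0.18 × 1.45 × 10^7 m² × 0.3414 m = 8.91 × 10^5 m³
ΔV = 8.91 × 10^5 m³ = 0.891 GL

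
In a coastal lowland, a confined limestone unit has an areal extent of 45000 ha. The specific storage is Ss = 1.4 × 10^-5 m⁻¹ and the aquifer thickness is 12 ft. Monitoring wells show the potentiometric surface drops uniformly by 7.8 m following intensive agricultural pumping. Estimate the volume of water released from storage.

b = 12 ft = 3.658 m
S = Ss × b = 1.4 × 10^-5 m⁻¹ × 3.658 m = 5.121 × 10^-5
A = 45000 ha = 4.5 × 10^8 m²
ΔV = S × A × Δh = 5.121 × 10^-5 × 4.5 × 10^8 m² × 7.8 m = 1.797 × 10^5 m³

ΔV ≈ 1.8 × 10^5 m³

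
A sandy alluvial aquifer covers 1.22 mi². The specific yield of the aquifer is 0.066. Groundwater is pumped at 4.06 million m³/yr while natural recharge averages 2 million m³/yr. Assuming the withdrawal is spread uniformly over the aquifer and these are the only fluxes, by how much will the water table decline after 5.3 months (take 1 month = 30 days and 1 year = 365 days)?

A = 1.22 mi² = 3.16 × 10^6 m²
Net abstraction = 4.06 − 2 = 2.06 million m³/yr
Q_net = 2.06 million m³/yr = 5644 m³/d
t = 5.3 months = 159 d
ΔV = Q × t = 5644 m³/d × 159 d = 8.974 × 10^5 m³
Δh = ΔV / (Sy × A) = 8.974 × 10^5 / (0.066 × 3.16 × 10^6) = 4.303 m

Δh ≈ 4.3 m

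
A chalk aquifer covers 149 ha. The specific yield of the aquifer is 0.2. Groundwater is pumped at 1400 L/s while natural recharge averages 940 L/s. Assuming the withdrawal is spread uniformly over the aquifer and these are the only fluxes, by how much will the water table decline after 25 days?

Δh ≈ 3.33 m

A = 149 ha = 1.49 × 10^6 m²
Net abstraction = 1400 − 940 = 460 L/s
Q_net = 460 L/s = 39740 m³/d
ΔV = Q × t = 39740 m³/d × 25 d = 9.936 × 10^5 m³
Δh = ΔV / (Sy × A) = 9.936 × 10^5 / (0.2 × 1.49 × 10^6) = 3.334 m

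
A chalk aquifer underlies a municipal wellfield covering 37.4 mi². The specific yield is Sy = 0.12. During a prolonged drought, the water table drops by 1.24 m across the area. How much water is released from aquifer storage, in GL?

ΔV ≈ 14.4 GL

A = 37.4 mi² = 9.687 × 10^7 m²
ΔV = Sy × A × Δh = 0.12 × 9.687 × 10^7 m² × 1.24 m = 1.441 × 10^7 m³
ΔV = 1.441 × 10^7 m³ = 14.41 GL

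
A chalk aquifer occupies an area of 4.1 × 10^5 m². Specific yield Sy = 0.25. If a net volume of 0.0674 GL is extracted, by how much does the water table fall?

Δh ≈ 0.658 m

ΔV = 0.0674 GL = 67400 m³
Δh = ΔV / (Sy × A) = 67400 m³ / (0.25 × 4.1 × 10^5 m²) = 0.6576 m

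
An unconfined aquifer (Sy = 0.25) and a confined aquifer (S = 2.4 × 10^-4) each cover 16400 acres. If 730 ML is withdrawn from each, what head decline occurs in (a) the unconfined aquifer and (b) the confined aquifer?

A = 16400 acres = 6.637 × 10^7 m²
ΔV = 730 ML = 7.3 × 10^5 m³
Unconfined: Δh_u = ΔV/(Sy·A) = 7.3 × 10^5/(0.25 × 6.637 × 10^7) = 0.044 m
Confined: Δh_c = ΔV/(S·A) = 7.3 × 10^5/(2.4 × 10^-4 × 6.637 × 10^7) = 45.83 m

Δh_u ≈ 0.044 m; Δh_c ≈ 45.8 m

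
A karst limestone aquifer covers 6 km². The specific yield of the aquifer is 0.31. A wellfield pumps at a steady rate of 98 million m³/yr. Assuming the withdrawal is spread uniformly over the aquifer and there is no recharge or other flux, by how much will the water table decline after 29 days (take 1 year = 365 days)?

Δh ≈ 4.19 m

A = 6 km² = 6 × 10^6 m²
Q = 98 million m³/yr = 2.685 × 10^5 m³/d
ΔV = Q × t = 2.685 × 10^5 m³/d × 29 d = 7.786 × 10^6 m³
Δh = ΔV / (Sy × A) = 7.786 × 10^6 / (0.31 × 6 × 10^6) = 4.186 m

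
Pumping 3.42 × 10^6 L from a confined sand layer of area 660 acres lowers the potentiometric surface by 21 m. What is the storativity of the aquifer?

A = 660 acres = 2.671 × 10^6 m²
ΔV = 3.42 × 10^6 L = 3420 m³
S = ΔV / (A × Δh) = 3420 m³ / (2.671 × 10^6 m² × 21 m) = 6.097 × 10^-5

S ≈ 6.1 × 10^-5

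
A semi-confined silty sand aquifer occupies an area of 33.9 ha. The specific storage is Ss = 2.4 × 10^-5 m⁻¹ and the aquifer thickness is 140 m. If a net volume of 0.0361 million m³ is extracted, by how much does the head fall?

S = Ss × b = 2.4 × 10^-5 m⁻¹ × 140 m = 3.36 × 10^-3
A = 33.9 ha = 3.39 × 10^5 m²
ΔV = 0.0361 million m³ = 36100 m³
Δh = ΔV / (S × A) = 36100 m³ / (0.00336 × 3.39 × 10^5 m²) = 31.69 m

Δh ≈ 31.7 m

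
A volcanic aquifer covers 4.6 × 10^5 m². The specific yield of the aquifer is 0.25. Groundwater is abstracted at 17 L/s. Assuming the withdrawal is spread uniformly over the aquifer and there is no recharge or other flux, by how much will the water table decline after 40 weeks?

Δh ≈ 3.58 m

Q = 17 L/s = 1469 m³/d
t = 40 weeks = 280 d
ΔV = Q × t = 1469 m³/d × 280 d = 4.113 × 10^5 m³
Δh = ΔV / (Sy × A) = 4.113 × 10^5 / (0.25 × 4.6 × 10^5) = 3.576 m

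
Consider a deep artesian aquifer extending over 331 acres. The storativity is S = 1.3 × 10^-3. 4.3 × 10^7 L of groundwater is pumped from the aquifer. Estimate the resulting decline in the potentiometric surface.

Δh ≈ 24.7 m

A = 331 acres = 1.34 × 10^6 m²
ΔV = 4.3 × 10^7 L = 43000 m³
Δh = ΔV / (S × A) = 43000 m³ / (0.0013 × 1.34 × 10^6 m²) = 24.69 m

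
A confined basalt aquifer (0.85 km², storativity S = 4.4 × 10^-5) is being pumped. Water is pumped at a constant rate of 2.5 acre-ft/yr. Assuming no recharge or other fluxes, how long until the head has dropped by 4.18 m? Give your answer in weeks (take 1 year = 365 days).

t ≈ 2.64 weeks

A = 0.85 km² = 8.5 × 10^5 m²
ΔV = S × A × Δh = 4.4 × 10^-5 × 8.5 × 10^5 × 4.18 = 156.3 m³
Q = 2.5 acre-ft/yr = 8.449 m³/d
t = ΔV / Q = 156.3 m³ / 8.449 m³/d = 18.5 d
t = 18.5 d ≈ 2.643 weeks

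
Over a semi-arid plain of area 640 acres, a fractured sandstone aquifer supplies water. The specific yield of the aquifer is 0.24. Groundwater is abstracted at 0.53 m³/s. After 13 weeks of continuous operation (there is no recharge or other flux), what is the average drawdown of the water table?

Δh ≈ 6.7 m

A = 640 acres = 2.59 × 10^6 m²
Q = 0.53 m³/s = 45790 m³/d
t = 13 weeks = 91 d
ΔV = Q × t = 45790 m³/d × 91 d = 4.167 × 10^6 m³
Δh = ΔV / (Sy × A) = 4.167 × 10^6 / (0.24 × 2.59 × 10^6) = 6.704 m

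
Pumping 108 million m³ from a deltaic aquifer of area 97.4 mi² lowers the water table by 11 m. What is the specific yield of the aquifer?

Sy ≈ 0.039

A = 97.4 mi² = 2.523 × 10^8 m²
ΔV = 108 million m³ = 1.08 × 10^8 m³
Sy = ΔV / (A × Δh) = 1.08 × 10^8 m³ / (2.523 × 10^8 m² × 11 m) = 0.03892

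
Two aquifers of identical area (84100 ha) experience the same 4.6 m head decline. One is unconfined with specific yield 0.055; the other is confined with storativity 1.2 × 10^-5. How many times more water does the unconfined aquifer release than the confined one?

ΔV_u / ΔV_c ≈ 4580

A = 84100 ha = 8.41 × 10^8 m²
Unconfined: ΔV_u = Sy × A × Δh = 0.055 × 8.41 × 10^8 × 4.6 = 2.128 × 10^8 m³
Confined: ΔV_c = S × A × Δh = 1.2 × 10^-5 × 8.41 × 10^8 × 4.6 = 46420 m³
Ratio = ΔV_u / ΔV_c = Sy / S = 0.055 / 1.2 × 10^-5 = 4583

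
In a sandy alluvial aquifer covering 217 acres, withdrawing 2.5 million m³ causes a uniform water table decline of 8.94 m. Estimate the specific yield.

A = 217 acres = 8.782 × 10^5 m²
ΔV = 2.5 million m³ = 2.5 × 10^6 m³
Sy = ΔV / (A × Δh) = 2.5 × 10^6 m³ / (8.782 × 10^5 m² × 8.94 m) = 0.3184

Sy ≈ 0.32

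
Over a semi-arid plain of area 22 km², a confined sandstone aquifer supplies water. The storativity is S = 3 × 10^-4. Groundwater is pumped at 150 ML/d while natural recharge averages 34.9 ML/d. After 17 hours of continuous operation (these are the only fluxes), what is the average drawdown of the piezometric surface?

A = 22 km² = 2.2 × 10^7 m²
Net abstraction = 150 − 34.9 = 115.1 ML/d
Q_net = 115.1 ML/d = 1.151 × 10^5 m³/d
t = 17 hours = 0.7083 d
ΔV = Q × t = 1.151 × 10^5 m³/d × 0.7083 d = 81530 m³
Δh = ΔV / (S × A) = 81530 / (3 × 10^-4 × 2.2 × 10^7) = 12.35 m

Δh ≈ 12.4 m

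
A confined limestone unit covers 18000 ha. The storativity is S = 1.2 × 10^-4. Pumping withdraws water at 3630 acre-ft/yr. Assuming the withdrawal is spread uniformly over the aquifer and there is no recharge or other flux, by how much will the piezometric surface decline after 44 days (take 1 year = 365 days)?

Δh ≈ 25 m

A = 18000 ha = 1.8 × 10^8 m²
Q = 3630 acre-ft/yr = 12270 m³/d
ΔV = Q × t = 12270 m³/d × 44 d = 5.398 × 10^5 m³
Δh = ΔV / (S × A) = 5.398 × 10^5 / (1.2 × 10^-4 × 1.8 × 10^8) = 24.99 m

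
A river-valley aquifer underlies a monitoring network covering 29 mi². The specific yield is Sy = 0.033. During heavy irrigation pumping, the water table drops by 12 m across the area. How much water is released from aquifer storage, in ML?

A = 29 mi² = 7.511 × 10^7 m²
ΔV = Sy × A × Δh = 0.033 × 7.511 × 10^7 m² × 12 m = 2.974 × 10^7 m³
ΔV = 2.974 × 10^7 m³ = 29740 ML

ΔV ≈ 29700 ML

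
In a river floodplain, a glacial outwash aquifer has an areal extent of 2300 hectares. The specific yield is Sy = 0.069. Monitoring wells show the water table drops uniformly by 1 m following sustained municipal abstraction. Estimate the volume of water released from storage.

A = 2300 hectares = 2.3 × 10^7 m²
ΔV = Sy × A × Δh = 0.069 × 2.3 × 10^7 m² × 1 m = 1.587 × 10^6 m³

ΔV ≈ 1.59 × 10^6 m³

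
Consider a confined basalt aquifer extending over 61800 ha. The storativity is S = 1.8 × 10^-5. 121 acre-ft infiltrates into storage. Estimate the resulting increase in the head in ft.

Δh ≈ 44 ft

A = 61800 ha = 6.18 × 10^8 m²
ΔV = 121 acre-ft = 1.493 × 10^5 m³
Δh = ΔV / (S × A) = 1.493 × 10^5 m³ / (1.8 × 10^-5 × 6.18 × 10^8 m²) = 13.42 m
Δh = 13.42 m = 44.02 ft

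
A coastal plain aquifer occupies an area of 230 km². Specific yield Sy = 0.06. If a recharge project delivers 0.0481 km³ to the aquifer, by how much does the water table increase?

Δh ≈ 3.49 m

A = 230 km² = 2.3 × 10^8 m²
ΔV = 0.0481 km³ = 4.81 × 10^7 m³
Δh = ΔV / (Sy × A) = 4.81 × 10^7 m³ / (0.06 × 2.3 × 10^8 m²) = 3.486 m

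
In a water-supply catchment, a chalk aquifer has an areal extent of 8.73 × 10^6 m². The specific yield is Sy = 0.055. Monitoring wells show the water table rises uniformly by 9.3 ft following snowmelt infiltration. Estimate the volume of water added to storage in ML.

ΔV ≈ 1360 ML

Δh = 9.3 ft = 2.835 m
ΔV = Sy × A × Δh = 0.055 × 8.73 × 10^6 m² × 2.835 m = 1.361 × 10^6 m³
ΔV = 1.361 × 10^6 m³ = 1361 ML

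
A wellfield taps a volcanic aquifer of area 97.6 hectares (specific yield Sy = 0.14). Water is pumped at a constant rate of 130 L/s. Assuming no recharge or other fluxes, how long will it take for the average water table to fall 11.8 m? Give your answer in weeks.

A = 97.6 hectares = 9.76 × 10^5 m²
ΔV = Sy × A × Δh = 0.14 × 9.76 × 10^5 × 11.8 = 1.612 × 10^6 m³
Q = 130 L/s = 11230 m³/d
t = ΔV / Q = 1.612 × 10^6 m³ / 11230 m³/d = 143.5 d
t = 143.5 d ≈ 20.51 weeks

t ≈ 20.5 weeks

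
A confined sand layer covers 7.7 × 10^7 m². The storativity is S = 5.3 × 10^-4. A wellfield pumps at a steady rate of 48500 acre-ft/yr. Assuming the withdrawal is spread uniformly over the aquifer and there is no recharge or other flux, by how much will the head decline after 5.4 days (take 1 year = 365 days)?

Δh ≈ 21.7 m

Q = 48500 acre-ft/yr = 1.639 × 10^5 m³/d
ΔV = Q × t = 1.639 × 10^5 m³/d × 5.4 d = 8.851 × 10^5 m³
Δh = ΔV / (S × A) = 8.851 × 10^5 / (5.3 × 10^-4 × 7.7 × 10^7) = 21.69 m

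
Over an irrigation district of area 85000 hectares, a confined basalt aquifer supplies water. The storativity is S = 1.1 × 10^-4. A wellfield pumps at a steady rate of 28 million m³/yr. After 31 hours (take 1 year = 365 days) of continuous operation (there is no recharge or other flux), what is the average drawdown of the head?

Δh ≈ 1.06 m

A = 85000 hectares = 8.5 × 10^8 m²
Q = 28 million m³/yr = 76710 m³/d
t = 31 hours = 1.292 d
ΔV = Q × t = 76710 m³/d × 1.292 d = 99090 m³
Δh = ΔV / (S × A) = 99090 / (1.1 × 10^-4 × 8.5 × 10^8) = 1.06 m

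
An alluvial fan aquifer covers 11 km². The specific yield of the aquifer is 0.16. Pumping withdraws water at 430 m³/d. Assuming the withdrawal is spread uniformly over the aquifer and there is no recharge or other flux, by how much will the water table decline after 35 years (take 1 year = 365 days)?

Δh ≈ 3.12 m

A = 11 km² = 1.1 × 10^7 m²
t = 35 years = 12780 d
ΔV = Q × t = 430 m³/d × 12780 d = 5.493 × 10^6 m³
Δh = ΔV / (Sy × A) = 5.493 × 10^6 / (0.16 × 1.1 × 10^7) = 3.121 m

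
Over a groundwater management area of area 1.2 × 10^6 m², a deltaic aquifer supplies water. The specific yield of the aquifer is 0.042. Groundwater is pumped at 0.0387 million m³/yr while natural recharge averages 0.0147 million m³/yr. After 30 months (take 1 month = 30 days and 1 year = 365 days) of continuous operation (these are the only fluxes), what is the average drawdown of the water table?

Δh ≈ 1.17 m

Net abstraction = 0.0387 − 0.0147 = 0.024 million m³/yr
Q_net = 0.024 million m³/yr = 65.75 m³/d
t = 30 months = 900 d
ΔV = Q × t = 65.75 m³/d × 900 d = 59180 m³
Δh = ΔV / (Sy × A) = 59180 / (0.042 × 1.2 × 10^6) = 1.174 m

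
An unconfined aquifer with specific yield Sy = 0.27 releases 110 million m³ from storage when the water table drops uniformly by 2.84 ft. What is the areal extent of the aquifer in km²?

Δh = 2.84 ft = 0.8656 m
ΔV = 110 million m³ = 1.1 × 10^8 m³
A = ΔV / (Sy × Δh) = 1.1 × 10^8 / (0.27 × 0.8656) = 4.706 × 10^8 m²
A = 4.706 × 10^8 m² = 470.6 km²

A ≈ 471 km²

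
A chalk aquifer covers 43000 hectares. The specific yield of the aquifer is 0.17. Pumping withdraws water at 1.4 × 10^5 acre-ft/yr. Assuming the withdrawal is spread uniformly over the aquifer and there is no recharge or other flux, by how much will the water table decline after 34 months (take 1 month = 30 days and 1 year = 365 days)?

A = 43000 hectares = 4.3 × 10^8 m²
Q = 1.4 × 10^5 acre-ft/yr = 4.731 × 10^5 m³/d
t = 34 months = 1020 d
ΔV = Q × t = 4.731 × 10^5 m³/d × 1020 d = 4.826 × 10^8 m³
Δh = ΔV / (Sy × A) = 4.826 × 10^8 / (0.17 × 4.3 × 10^8) = 6.602 m

Δh ≈ 6.6 m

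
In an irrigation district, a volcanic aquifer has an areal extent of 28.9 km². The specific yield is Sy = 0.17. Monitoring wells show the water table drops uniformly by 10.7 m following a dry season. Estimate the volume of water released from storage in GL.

ΔV ≈ 52.6 GL

A = 28.9 km² = 2.89 × 10^7 m²
ΔV = Sy × A × Δh = 0.17 × 2.89 × 10^7 m² × 10.7 m = 5.257 × 10^7 m³
ΔV = 5.257 × 10^7 m³ = 52.57 GL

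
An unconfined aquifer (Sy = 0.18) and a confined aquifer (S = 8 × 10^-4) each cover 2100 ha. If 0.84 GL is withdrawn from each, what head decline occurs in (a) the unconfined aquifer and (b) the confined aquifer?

A = 2100 ha = 2.1 × 10^7 m²
ΔV = 0.84 GL = 8.4 × 10^5 m³
Unconfined: Δh_u = ΔV/(Sy·A) = 8.4 × 10^5/(0.18 × 2.1 × 10^7) = 0.2222 m
Confined: Δh_c = ΔV/(S·A) = 8.4 × 10^5/(8 × 10^-4 × 2.1 × 10^7) = 50 m

Δh_u ≈ 0.222 m; Δh_c ≈ 50 m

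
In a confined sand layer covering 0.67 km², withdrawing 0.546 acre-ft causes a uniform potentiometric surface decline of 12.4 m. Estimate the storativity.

S ≈ 8.1 × 10^-5

A = 0.67 km² = 6.7 × 10^5 m²
ΔV = 0.546 acre-ft = 673.5 m³
S = ΔV / (A × Δh) = 673.5 m³ / (6.7 × 10^5 m² × 12.4 m) = 8.106 × 10^-5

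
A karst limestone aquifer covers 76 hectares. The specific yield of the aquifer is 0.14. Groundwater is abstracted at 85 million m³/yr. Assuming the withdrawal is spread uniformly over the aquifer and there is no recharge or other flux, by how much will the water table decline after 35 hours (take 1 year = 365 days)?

A = 76 hectares = 7.6 × 10^5 m²
Q = 85 million m³/yr = 2.329 × 10^5 m³/d
t = 35 hours = 1.458 d
ΔV = Q × t = 2.329 × 10^5 m³/d × 1.458 d = 3.396 × 10^5 m³
Δh = ΔV / (Sy × A) = 3.396 × 10^5 / (0.14 × 7.6 × 10^5) = 3.192 m

Δh ≈ 3.19 m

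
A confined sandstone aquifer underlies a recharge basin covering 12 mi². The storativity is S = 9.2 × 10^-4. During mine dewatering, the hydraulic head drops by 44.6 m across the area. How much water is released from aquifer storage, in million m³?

A = 12 mi² = 3.108 × 10^7 m²
ΔV = S × A × Δh = 9.2 × 10^-4 × 3.108 × 10^7 m² × 44.6 m = 1.275 × 10^6 m³
ΔV = 1.275 × 10^6 m³ = 1.275 million m³

ΔV ≈ 1.28 million m³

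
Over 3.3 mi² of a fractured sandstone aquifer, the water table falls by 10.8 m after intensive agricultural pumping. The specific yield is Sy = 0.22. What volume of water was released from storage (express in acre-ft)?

ΔV ≈ 16500 acre-ft

A = 3.3 mi² = 8.547 × 10^6 m²
ΔV = Sy × A × Δh = 0.22 × 8.547 × 10^6 m² × 10.8 m = 2.031 × 10^7 m³
ΔV = 2.031 × 10^7 m³ = 16460 acre-ft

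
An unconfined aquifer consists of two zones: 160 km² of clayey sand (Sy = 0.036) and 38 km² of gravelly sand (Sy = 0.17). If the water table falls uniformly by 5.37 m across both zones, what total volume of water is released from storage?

ΔV ≈ 6.56 × 10^7 m³

A₁ = 160 km² = 1.6 × 10^8 m²; A₂ = 38 km² = 3.8 × 10^7 m²
ΔV₁ = 0.036 × 1.6 × 10^8 × 5.37 = 3.093 × 10^7 m³
ΔV₂ = 0.17 × 3.8 × 10^7 × 5.37 = 3.469 × 10^7 m³
ΔV = ΔV₁ + ΔV₂ = 6.562 × 10^7 m³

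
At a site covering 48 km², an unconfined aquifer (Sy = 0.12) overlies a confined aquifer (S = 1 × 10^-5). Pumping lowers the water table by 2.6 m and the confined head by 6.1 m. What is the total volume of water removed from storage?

ΔV ≈ 1.5 × 10^7 m³

A = 48 km² = 4.8 × 10^7 m²
Unconfined: ΔV_u = Sy × A × Δh_u = 0.12 × 4.8 × 10^7 × 2.6 = 1.498 × 10^7 m³
Confined: ΔV_c = S × A × Δh_c = 1 × 10^-5 × 4.8 × 10^7 × 6.1 = 2928 m³
Total ΔV = 1.498 × 10^7 + 2928 = 1.498 × 10^7 m³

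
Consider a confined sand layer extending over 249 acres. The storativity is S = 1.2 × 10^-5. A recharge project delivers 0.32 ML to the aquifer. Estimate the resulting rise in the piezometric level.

Δh ≈ 26.5 m

A = 249 acres = 1.008 × 10^6 m²
ΔV = 0.32 ML = 320 m³
Δh = ΔV / (S × A) = 320 m³ / (1.2 × 10^-5 × 1.008 × 10^6 m²) = 26.46 m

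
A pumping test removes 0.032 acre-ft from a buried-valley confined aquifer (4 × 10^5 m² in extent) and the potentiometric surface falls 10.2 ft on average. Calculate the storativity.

Δh = 10.2 ft = 3.109 m
ΔV = 0.032 acre-ft = 39.47 m³
S = ΔV / (A × Δh) = 39.47 m³ / (4 × 10^5 m² × 3.109 m) = 3.174 × 10^-5

S ≈ 3.2 × 10^-5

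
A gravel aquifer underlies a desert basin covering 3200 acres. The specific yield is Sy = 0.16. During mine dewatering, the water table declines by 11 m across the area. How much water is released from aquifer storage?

ΔV ≈ 2.28 × 10^7 m³

A = 3200 acres = 1.295 × 10^7 m²
ΔV = Sy × A × Δh = 0.16 × 1.295 × 10^7 m² × 11 m = 2.279 × 10^7 m³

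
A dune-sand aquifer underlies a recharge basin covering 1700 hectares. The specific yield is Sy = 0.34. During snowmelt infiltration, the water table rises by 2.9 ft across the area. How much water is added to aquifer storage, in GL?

ΔV ≈ 5.11 GL

A = 1700 hectares = 1.7 × 10^7 m²
Δh = 2.9 ft = 0.8839 m
ΔV = Sy × A × Δh = 0.34 × 1.7 × 10^7 m² × 0.8839 m = 5.109 × 10^6 m³
ΔV = 5.109 × 10^6 m³ = 5.109 GL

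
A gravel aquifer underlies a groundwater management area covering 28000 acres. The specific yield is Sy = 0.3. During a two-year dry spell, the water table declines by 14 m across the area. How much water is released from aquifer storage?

ΔV ≈ 4.76 × 10^8 m³

A = 28000 acres = 1.133 × 10^8 m²
ΔV = Sy × A × Δh = 0.3 × 1.133 × 10^8 m² × 14 m = 4.759 × 10^8 m³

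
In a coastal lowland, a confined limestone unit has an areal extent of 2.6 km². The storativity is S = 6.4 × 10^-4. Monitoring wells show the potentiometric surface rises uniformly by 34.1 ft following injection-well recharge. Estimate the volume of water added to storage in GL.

A = 2.6 km² = 2.6 × 10^6 m²
Δh = 34.1 ft = 10.39 m
ΔV = S × A × Δh = 6.4 × 10^-4 × 2.6 × 10^6 m² × 10.39 m = 17300 m³
ΔV = 17300 m³ = 0.0173 GL

ΔV ≈ 0.0173 GL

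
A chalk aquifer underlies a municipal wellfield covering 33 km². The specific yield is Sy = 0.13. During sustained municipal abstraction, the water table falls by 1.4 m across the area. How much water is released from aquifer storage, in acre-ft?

ΔV ≈ 4870 acre-ft

A = 33 km² = 3.3 × 10^7 m²
ΔV = Sy × A × Δh = 0.13 × 3.3 × 10^7 m² × 1.4 m = 6.006 × 10^6 m³
ΔV = 6.006 × 10^6 m³ = 4869 acre-ft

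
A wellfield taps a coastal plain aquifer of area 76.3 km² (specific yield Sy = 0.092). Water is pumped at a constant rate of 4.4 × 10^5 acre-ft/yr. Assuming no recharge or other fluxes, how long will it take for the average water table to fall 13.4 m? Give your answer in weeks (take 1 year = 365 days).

t ≈ 9.04 weeks

A = 76.3 km² = 7.63 × 10^7 m²
ΔV = Sy × A × Δh = 0.092 × 7.63 × 10^7 × 13.4 = 9.406 × 10^7 m³
Q = 4.4 × 10^5 acre-ft/yr = 1.487 × 10^6 m³/d
t = ΔV / Q = 9.406 × 10^7 m³ / 1.487 × 10^6 m³/d = 63.26 d
t = 63.26 d ≈ 9.037 weeks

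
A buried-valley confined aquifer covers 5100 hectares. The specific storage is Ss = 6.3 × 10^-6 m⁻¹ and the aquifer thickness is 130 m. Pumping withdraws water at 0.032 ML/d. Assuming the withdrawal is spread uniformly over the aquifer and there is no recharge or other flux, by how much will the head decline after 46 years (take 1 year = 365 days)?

S = Ss × b = 6.3 × 10^-6 m⁻¹ × 130 m = 8.19 × 10^-4
A = 5100 hectares = 5.1 × 10^7 m²
Q = 0.032 ML/d = 32 m³/d
t = 46 years = 16790 d
ΔV = Q × t = 32 m³/d × 16790 d = 5.373 × 10^5 m³
Δh = ΔV / (S × A) = 5.373 × 10^5 / (8.19 × 10^-4 × 5.1 × 10^7) = 12.86 m

Δh ≈ 12.9 m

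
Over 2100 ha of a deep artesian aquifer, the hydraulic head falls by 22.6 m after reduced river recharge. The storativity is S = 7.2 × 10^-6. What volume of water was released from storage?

A = 2100 ha = 2.1 × 10^7 m²
ΔV = S × A × Δh = 7.2 × 10^-6 × 2.1 × 10^7 m² × 22.6 m = 3417 m³

ΔV ≈ 3420 m³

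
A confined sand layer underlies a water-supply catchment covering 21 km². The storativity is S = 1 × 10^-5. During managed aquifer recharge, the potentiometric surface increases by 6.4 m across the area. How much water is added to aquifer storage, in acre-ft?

ΔV ≈ 1.09 acre-ft

A = 21 km² = 2.1 × 10^7 m²
ΔV = S × A × Δh = 1 × 10^-5 × 2.1 × 10^7 m² × 6.4 m = 1344 m³
ΔV = 1344 m³ = 1.09 acre-ft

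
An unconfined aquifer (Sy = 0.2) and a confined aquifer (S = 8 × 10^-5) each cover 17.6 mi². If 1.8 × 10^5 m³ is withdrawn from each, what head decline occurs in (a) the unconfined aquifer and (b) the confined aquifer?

Δh_u ≈ 0.0197 m; Δh_c ≈ 49.4 m

A = 17.6 mi² = 4.558 × 10^7 m²
Unconfined: Δh_u = ΔV/(Sy·A) = 1.8 × 10^5/(0.2 × 4.558 × 10^7) = 0.01974 m
Confined: Δh_c = ΔV/(S·A) = 1.8 × 10^5/(8 × 10^-5 × 4.558 × 10^7) = 49.36 m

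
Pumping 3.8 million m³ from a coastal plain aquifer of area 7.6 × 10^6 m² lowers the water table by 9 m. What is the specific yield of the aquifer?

ΔV = 3.8 million m³ = 3.8 × 10^6 m³
Sy = ΔV / (A × Δh) = 3.8 × 10^6 m³ / (7.6 × 10^6 m² × 9 m) = 0.05556

Sy ≈ 0.056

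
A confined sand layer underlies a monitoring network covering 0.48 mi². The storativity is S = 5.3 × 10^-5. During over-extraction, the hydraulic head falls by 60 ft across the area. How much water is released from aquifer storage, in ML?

ΔV ≈ 1.2 ML

A = 0.48 mi² = 1.243 × 10^6 m²
Δh = 60 ft = 18.29 m
ΔV = S × A × Δh = 5.3 × 10^-5 × 1.243 × 10^6 m² × 18.29 m = 1205 m³
ΔV = 1205 m³ = 1.205 ML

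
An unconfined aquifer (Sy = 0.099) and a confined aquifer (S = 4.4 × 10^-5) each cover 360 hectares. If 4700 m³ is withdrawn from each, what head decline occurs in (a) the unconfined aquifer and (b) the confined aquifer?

Δh_u ≈ 0.0132 m; Δh_c ≈ 29.7 m

A = 360 hectares = 3.6 × 10^6 m²
Unconfined: Δh_u = ΔV/(Sy·A) = 4700/(0.099 × 3.6 × 10^6) = 0.01319 m
Confined: Δh_c = ΔV/(S·A) = 4700/(4.4 × 10^-5 × 3.6 × 10^6) = 29.67 m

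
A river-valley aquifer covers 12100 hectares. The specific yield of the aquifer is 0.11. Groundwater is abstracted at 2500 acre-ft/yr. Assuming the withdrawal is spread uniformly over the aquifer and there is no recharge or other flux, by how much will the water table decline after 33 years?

A = 12100 hectares = 1.21 × 10^8 m²
Q = 2500 acre-ft/yr = 8449 m³/d
t = 33 years = 12040 d
ΔV = Q × t = 8449 m³/d × 12040 d = 1.018 × 10^8 m³
Δh = ΔV / (Sy × A) = 1.018 × 10^8 / (0.11 × 1.21 × 10^8) = 7.646 m

Δh ≈ 7.65 m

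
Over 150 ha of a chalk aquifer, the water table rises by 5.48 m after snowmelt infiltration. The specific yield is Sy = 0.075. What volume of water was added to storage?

A = 150 ha = 1.5 × 10^6 m²
ΔV = Sy × A × Δh = 0.075 × 1.5 × 10^6 m² × 5.48 m = 6.165 × 10^5 m³

ΔV ≈ 6.17 × 10^5 m³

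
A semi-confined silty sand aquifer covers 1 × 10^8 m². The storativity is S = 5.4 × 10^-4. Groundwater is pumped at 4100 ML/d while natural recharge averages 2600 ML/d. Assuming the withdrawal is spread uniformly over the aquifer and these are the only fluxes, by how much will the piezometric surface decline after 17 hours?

Δh ≈ 19.7 m

Net abstraction = 4100 − 2600 = 1500 ML/d
Q_net = 1500 ML/d = 1.5 × 10^6 m³/d
t = 17 hours = 0.7083 d
ΔV = Q × t = 1.5 × 10^6 m³/d × 0.7083 d = 1.062 × 10^6 m³
Δh = ΔV / (S × A) = 1.062 × 10^6 / (5.4 × 10^-4 × 1 × 10^8) = 19.68 m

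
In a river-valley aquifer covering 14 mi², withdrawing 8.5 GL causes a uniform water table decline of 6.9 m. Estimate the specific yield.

Sy ≈ 0.034

A = 14 mi² = 3.626 × 10^7 m²
ΔV = 8.5 GL = 8.5 × 10^6 m³
Sy = ΔV / (A × Δh) = 8.5 × 10^6 m³ / (3.626 × 10^7 m² × 6.9 m) = 0.03397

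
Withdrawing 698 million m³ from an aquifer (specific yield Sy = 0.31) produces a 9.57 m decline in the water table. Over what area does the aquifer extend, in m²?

A ≈ 2.35 × 10^8 m²

ΔV = 698 million m³ = 6.98 × 10^8 m³
A = ΔV / (Sy × Δh) = 6.98 × 10^8 / (0.31 × 9.57) = 2.353 × 10^8 m²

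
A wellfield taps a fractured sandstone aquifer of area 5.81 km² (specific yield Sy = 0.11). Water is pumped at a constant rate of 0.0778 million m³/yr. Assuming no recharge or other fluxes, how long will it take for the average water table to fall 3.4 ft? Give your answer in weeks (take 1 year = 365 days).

t ≈ 444 weeks

A = 5.81 km² = 5.81 × 10^6 m²
Δh = 3.4 ft = 1.036 m
ΔV = Sy × A × Δh = 0.11 × 5.81 × 10^6 × 1.036 = 6.623 × 10^5 m³
Q = 0.0778 million m³/yr = 213.2 m³/d
t = ΔV / Q = 6.623 × 10^5 m³ / 213.2 m³/d = 3107 d
t = 3107 d ≈ 443.9 weeks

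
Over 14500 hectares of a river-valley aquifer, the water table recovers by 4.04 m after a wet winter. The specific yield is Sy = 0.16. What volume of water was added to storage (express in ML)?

A = 14500 hectares = 1.45 × 10^8 m²
ΔV = Sy × A × Δh = 0.16 × 1.45 × 10^8 m² × 4.04 m = 9.373 × 10^7 m³
ΔV = 9.373 × 10^7 m³ = 93730 ML

ΔV ≈ 93700 ML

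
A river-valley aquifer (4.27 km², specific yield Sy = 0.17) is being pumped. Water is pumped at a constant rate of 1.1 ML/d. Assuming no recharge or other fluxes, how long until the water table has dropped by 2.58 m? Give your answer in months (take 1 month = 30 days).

t ≈ 56.8 months

A = 4.27 km² = 4.27 × 10^6 m²
ΔV = Sy × A × Δh = 0.17 × 4.27 × 10^6 × 2.58 = 1.873 × 10^6 m³
Q = 1.1 ML/d = 1100 m³/d
t = ΔV / Q = 1.873 × 10^6 m³ / 1100 m³/d = 1703 d
t = 1703 d ≈ 56.75 months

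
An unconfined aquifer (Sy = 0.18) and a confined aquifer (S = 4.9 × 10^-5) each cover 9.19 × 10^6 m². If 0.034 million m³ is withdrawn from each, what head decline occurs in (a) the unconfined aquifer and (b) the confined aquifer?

Δh_u ≈ 0.0206 m; Δh_c ≈ 75.5 m

ΔV = 0.034 million m³ = 34000 m³
Unconfined: Δh_u = ΔV/(Sy·A) = 34000/(0.18 × 9.19 × 10^6) = 0.02055 m
Confined: Δh_c = ΔV/(S·A) = 34000/(4.9 × 10^-5 × 9.19 × 10^6) = 75.5 m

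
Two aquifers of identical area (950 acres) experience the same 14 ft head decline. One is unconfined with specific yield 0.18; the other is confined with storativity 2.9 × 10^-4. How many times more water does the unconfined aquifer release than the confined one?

ΔV_u / ΔV_c ≈ 621

A = 950 acres = 3.845 × 10^6 m²
Δh = 14 ft = 4.267 m
Unconfined: ΔV_u = Sy × A × Δh = 0.18 × 3.845 × 10^6 × 4.267 = 2.953 × 10^6 m³
Confined: ΔV_c = S × A × Δh = 2.9 × 10^-4 × 3.845 × 10^6 × 4.267 = 4758 m³
Ratio = ΔV_u / ΔV_c = Sy / S = 0.18 / 2.9 × 10^-4 = 620.7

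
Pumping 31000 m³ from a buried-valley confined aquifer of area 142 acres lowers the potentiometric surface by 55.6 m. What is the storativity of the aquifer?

A = 142 acres = 5.747 × 10^5 m²
S = ΔV / (A × Δh) = 31000 m³ / (5.747 × 10^5 m² × 55.6 m) = 9.702 × 10^-4

S ≈ 9.7 × 10^-4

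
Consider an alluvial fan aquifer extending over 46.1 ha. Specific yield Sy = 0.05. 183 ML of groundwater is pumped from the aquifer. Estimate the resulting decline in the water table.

Δh ≈ 7.94 m

A = 46.1 ha = 4.61 × 10^5 m²
ΔV = 183 ML = 1.83 × 10^5 m³
Δh = ΔV / (Sy × A) = 1.83 × 10^5 m³ / (0.05 × 4.61 × 10^5 m²) = 7.939 m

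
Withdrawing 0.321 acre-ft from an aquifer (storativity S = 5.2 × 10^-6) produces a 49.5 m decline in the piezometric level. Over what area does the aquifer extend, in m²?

ΔV = 0.321 acre-ft = 395.9 m³
A = ΔV / (S × Δh) = 395.9 / (5.2 × 10^-6 × 49.5) = 1.538 × 10^6 m²

A ≈ 1.54 × 10^6 m²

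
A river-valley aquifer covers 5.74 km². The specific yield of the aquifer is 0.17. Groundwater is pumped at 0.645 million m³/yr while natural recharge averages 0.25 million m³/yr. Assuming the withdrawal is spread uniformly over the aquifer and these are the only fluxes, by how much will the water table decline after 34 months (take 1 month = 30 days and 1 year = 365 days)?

A = 5.74 km² = 5.74 × 10^6 m²
Net abstraction = 0.645 − 0.25 = 0.395 million m³/yr
Q_net = 0.395 million m³/yr = 1082 m³/d
t = 34 months = 1020 d
ΔV = Q × t = 1082 m³/d × 1020 d = 1.104 × 10^6 m³
Δh = ΔV / (Sy × A) = 1.104 × 10^6 / (0.17 × 5.74 × 10^6) = 1.131 m

Δh ≈ 1.13 m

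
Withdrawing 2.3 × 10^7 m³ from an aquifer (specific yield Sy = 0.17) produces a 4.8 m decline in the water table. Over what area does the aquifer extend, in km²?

A = ΔV / (Sy × Δh) = 2.3 × 10^7 / (0.17 × 4.8) = 2.819 × 10^7 m²
A = 2.819 × 10^7 m² = 28.19 km²

A ≈ 28.2 km²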